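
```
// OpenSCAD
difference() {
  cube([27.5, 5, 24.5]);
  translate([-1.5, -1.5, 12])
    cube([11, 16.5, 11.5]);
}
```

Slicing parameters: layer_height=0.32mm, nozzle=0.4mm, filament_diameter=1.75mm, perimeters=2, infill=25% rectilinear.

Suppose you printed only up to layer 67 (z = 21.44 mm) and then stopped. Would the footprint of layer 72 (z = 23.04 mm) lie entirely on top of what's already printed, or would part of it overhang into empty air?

entirely on top

Compare the two slices. At z = 21.44: the 27.5×5 cube contributes its full rectangle (area 137.50 mm²); the cube at (-1.5, -1.5) is present — its section is the full 11×16.5 rectangle (area 181.50 mm²); After the difference (first − rest): starting from the 27.5×5 cube (137.50 mm²), the 11×16.5 cube at (-1.5, -1.5) partially overlaps it — only the 47.50 mm² overlap (of its 181.50 mm²) is removed, clipping the outline — area = 90.00 mm². At z = 23.04: the 27.5×5 cube contributes its full rectangle (area 137.50 mm²); the 11×16.5 cube at (-1.5, -1.5) contributes its full rectangle (area 181.50 mm²); Taking the first minus the rest: starting from the 27.5×5 cube (137.50 mm²), the 11×16.5 cube at (-1.5, -1.5) partially overlaps it — only the 47.50 mm² overlap (of its 181.50 mm²) is removed, clipping the outline — area = 90.00 mm². Checking containment: the cross-section at z = 23.04 is a subset of the cross-section at z = 21.44.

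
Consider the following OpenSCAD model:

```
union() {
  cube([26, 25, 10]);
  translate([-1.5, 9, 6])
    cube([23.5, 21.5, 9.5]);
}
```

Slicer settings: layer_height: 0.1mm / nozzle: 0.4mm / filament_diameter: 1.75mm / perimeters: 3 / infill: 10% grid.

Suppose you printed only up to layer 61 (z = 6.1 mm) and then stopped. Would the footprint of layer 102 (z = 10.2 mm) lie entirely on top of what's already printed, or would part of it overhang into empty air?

entirely on top

Compare the two slices. At z = 6.1: the cube (footprint 26×25) is included at this height (area 650.00 mm²); the 23.5×21.5 cube at (-1.5, 9) contributes its full rectangle (area 505.25 mm²); Combining (union): the regions partially overlap — summed areas 1155.25 mm² minus the doubly-counted overlap 352.00 mm² gives 803.25 mm² — area = 803.25 mm². At z = 10.2: the cube is not intersected at this z (z outside [0, 10]); the cube at (-1.5, 9) is present — its section is the full 23.5×21.5 rectangle (area 505.25 mm²); Taking the union: only the 23.5×21.5 cube at (-1.5, 9) is present, so the union is just that shape — area = 505.25 mm². Checking containment: the cross-section at z = 10.2 is a subset of the cross-section at z = 6.1.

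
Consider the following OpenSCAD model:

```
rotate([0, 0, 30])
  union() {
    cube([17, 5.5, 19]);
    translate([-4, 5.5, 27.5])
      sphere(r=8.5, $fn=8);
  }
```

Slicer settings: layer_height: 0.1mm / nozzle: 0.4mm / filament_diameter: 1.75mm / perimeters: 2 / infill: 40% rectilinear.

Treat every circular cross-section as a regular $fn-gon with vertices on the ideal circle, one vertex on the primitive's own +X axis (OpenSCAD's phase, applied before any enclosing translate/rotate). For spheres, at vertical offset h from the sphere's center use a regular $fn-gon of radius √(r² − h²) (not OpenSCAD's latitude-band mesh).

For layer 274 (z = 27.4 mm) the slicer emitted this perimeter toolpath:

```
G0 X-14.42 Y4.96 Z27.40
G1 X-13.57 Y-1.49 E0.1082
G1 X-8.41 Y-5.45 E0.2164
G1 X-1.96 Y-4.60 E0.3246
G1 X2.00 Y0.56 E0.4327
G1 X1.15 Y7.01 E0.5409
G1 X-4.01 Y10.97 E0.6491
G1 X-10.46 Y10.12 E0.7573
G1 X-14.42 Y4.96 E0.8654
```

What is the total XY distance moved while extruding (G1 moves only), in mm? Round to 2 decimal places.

Sum the Euclidean lengths of each G1 segment: total = 52.04 mm.

52.04 mm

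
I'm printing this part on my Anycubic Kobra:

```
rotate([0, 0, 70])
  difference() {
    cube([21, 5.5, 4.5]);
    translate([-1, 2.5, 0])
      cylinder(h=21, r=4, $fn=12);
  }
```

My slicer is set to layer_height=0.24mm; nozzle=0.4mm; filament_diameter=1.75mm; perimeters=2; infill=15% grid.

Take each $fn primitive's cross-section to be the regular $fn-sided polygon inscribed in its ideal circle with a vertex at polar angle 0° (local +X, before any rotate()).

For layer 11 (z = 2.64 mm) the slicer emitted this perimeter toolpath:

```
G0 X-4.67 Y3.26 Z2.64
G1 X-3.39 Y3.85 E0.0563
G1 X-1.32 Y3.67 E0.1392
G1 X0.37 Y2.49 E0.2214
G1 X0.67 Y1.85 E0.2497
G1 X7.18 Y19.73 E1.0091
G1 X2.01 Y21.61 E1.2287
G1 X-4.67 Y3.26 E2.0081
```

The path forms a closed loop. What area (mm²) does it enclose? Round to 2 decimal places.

101.50 mm²

Apply the shoelace formula to the sequence of (X, Y) vertices; enclosed area = 101.50 mm².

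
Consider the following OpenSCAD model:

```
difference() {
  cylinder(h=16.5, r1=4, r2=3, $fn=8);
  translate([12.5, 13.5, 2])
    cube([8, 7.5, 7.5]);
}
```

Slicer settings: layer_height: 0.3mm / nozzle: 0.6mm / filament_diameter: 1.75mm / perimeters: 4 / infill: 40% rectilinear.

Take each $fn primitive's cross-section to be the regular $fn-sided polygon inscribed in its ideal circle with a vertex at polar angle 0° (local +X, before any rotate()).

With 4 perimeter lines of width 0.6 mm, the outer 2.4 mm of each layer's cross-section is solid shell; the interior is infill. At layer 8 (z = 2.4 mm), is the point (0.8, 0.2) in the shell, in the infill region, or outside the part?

At z = 2.4 mm: the cone contributes a regular 8-gon of circumradius 3.855 (interpolated between r1=4 and r2=3 at t=0.145); the 8×7.5 cube at (12.5, 13.5) contributes its full rectangle; After the difference (first − rest): starting from the cone, the 8×7.5 cube at (12.5, 13.5) misses the remaining region (no effect) — 1 connected region. Overall, the cross-section is a single solid region. The nearest boundary edge runs (2.73, 2.73)→(3.85, 0.00); distance from the point to it = 2.75 mm. The point is inside the cross-section and 2.75 mm from the nearest boundary — more than the 2.4 mm shell width (4 × 0.6), so it's in the infill interior.

infill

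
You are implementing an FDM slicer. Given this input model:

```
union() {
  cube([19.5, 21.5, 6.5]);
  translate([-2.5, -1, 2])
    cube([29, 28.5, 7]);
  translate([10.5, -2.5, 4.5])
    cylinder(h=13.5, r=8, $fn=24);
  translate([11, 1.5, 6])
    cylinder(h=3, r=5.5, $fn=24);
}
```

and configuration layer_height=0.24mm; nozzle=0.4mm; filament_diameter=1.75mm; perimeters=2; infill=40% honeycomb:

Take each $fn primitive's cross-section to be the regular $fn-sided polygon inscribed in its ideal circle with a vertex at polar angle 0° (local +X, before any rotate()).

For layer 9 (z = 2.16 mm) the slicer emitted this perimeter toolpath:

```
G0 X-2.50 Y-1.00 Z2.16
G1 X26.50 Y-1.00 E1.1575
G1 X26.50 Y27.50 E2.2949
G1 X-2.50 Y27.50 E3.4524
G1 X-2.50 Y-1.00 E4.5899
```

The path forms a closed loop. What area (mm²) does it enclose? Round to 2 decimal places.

Apply the shoelace formula to the sequence of (X, Y) vertices; enclosed area = 826.50 mm².

826.50 mm²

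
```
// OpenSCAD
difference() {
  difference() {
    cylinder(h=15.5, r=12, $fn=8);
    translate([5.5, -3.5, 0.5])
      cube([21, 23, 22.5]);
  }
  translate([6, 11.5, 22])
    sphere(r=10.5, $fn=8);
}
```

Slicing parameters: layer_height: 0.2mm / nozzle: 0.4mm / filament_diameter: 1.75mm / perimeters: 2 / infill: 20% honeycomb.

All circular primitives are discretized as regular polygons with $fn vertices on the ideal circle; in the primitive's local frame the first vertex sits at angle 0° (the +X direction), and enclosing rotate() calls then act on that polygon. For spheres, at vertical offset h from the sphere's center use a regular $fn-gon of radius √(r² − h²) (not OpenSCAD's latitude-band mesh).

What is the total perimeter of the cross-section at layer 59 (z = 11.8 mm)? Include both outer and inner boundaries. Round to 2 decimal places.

At z = 11.8 mm: the cylinder: section is a regular 8-gon, circumradius r=12 (perimeter = 2·8·12.000·sin(180°/8) = 73.48 mm); the 21×23 cube at (5.5, -3.5) contributes its full rectangle (perimeter 88.00 mm); After the difference (first − rest): starting from the r=12 cylinder, the 21×23 cube at (5.5, -3.5) partially overlaps it — only the 62.30 mm² overlap (of its 483.00 mm²) is removed, clipping the outline — boundary = 75.54 mm; the r=10.5 sphere at (6, 11.5) slices to a regular 8-gon of circumradius 2.492 (√(r²−h²) with h=10.2 from center) (perimeter = 2·8·2.492·sin(180°/8) = 15.26 mm); Taking the first minus the rest: starting from the result so far, the r=10.5 sphere at (6, 11.5) partially overlaps it — only the 0.70 mm² overlap (of its 17.56 mm²) is removed, clipping the outline — boundary = 75.42 mm. Overall, the cross-section is a single solid region. Total boundary length (outer) = 75.42 mm.

75.42 mm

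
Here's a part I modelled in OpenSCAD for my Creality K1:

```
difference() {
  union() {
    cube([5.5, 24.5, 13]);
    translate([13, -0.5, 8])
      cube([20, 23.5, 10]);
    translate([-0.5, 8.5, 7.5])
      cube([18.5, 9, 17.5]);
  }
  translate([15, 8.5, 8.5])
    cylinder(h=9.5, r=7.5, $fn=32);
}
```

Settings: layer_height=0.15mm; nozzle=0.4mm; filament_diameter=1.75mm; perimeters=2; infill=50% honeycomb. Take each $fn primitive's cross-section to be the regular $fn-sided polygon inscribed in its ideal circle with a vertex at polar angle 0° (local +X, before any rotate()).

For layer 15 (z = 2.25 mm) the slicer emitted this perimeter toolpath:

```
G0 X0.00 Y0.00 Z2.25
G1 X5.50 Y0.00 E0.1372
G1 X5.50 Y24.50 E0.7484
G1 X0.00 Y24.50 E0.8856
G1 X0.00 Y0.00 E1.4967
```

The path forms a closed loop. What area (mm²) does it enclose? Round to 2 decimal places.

134.75 mm²

Apply the shoelace formula to the sequence of (X, Y) vertices; enclosed area = 134.75 mm².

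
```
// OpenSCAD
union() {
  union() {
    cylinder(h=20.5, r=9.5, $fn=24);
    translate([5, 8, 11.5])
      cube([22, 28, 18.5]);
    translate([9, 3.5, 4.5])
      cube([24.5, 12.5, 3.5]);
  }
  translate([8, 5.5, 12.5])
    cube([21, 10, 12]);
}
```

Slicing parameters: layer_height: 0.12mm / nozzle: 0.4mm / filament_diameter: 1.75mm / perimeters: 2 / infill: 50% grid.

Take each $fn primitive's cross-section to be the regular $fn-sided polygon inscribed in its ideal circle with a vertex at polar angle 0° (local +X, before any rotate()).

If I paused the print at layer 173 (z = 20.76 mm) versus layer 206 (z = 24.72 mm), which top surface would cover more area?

Layer 173 (z = 20.76): the cylinder is absent (z outside [0, 20.5]); the cube at (5, 8) (footprint 22×28) is included at this height (area 616.00 mm²); the cube at (9, 3.5) does not reach this height (z outside [4.5, 8]); Merging all regions: only the 22×28 cube at (5, 8) is present, so the union is just that shape — area = 616.00 mm²; the 21×10 cube at (8, 5.5) contributes its full rectangle (area 210.00 mm²); Taking the union: the regions partially overlap — summed areas 826.00 mm² minus the doubly-counted overlap 142.50 mm² gives 683.50 mm² — area = 683.50 mm². So its area = 683.50 mm². Layer 206 (z = 24.72): the cylinder is not intersected at this z (z outside [0, 20.5]); the cube at (5, 8) (footprint 22×28) is included at this height (area 616.00 mm²); the cube at (9, 3.5) is not intersected at this z (z outside [4.5, 8]); Merging all regions: only the 22×28 cube at (5, 8) is present, so the union is just that shape — area = 616.00 mm²; the cube at (8, 5.5) is absent (z outside [12.5, 24.5]); Taking the union: only that combined region is present, so the union is just that shape — area = 616.00 mm². So its area = 616.00 mm². Layer 173 is larger (683.50 vs 616.00 mm²).

layer 173 (z = 20.76 mm)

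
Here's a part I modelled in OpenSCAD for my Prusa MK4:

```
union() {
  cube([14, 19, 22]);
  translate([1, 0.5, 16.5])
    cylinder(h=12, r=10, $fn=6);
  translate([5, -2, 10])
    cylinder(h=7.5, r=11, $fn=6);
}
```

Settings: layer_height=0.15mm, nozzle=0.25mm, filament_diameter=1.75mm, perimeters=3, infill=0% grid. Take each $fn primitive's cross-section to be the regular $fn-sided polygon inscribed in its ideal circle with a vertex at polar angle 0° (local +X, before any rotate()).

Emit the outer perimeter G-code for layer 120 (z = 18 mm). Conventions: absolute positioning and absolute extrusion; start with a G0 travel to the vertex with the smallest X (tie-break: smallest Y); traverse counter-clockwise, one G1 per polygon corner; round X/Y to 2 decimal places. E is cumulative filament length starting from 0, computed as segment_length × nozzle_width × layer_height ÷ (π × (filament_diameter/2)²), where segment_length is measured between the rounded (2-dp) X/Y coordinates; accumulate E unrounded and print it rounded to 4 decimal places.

G0 X-9.00 Y0.50 Z18.00
G1 X-4.00 Y-8.16 E0.1559
G1 X6.00 Y-8.16 E0.3118
G1 X10.71 Y0.00 E0.4587
G1 X14.00 Y0.00 E0.5100
G1 X14.00 Y19.00 E0.8062
G1 X0.00 Y19.00 E1.0245
G1 X0.00 Y9.16 E1.1779
G1 X-4.00 Y9.16 E1.2403
G1 X-9.00 Y0.50 E1.3962

At z = 18 mm: the cube is present — its section is the full 14×19 rectangle; the r=10 cylinder at (1, 0.5) gives a regular 6-gon of circumradius 10 (constant along its height); the cylinder at (5, -2) does not reach this height (z outside [10, 17.5]); Merging all regions: the regions partially overlap (shared area 79.04 mm²), so overlapping operands fuse into one piece — 1 connected region. The outline is a single polygon with 9 vertices. Extrusion per mm of travel: 0.25 × 0.15 / (π × 0.875²) = 0.015591. Accumulating E over each segment gives final E = 1.3962.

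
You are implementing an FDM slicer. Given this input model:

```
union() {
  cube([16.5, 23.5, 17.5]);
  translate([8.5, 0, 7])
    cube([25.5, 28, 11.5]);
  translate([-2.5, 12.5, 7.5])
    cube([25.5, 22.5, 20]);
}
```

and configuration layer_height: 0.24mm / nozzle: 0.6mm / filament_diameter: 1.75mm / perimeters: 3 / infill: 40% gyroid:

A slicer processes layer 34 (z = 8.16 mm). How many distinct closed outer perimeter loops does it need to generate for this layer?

At z = 8.16 mm: the cube is present — its section is the full 16.5×23.5 rectangle; the 25.5×28 cube at (8.5, 0) contributes its full rectangle; the 25.5×22.5 cube at (-2.5, 12.5) contributes its full rectangle; Taking the union: the regions partially overlap (shared area 506.25 mm²), so overlapping operands fuse into one piece — 1 connected region. The result has 1 disconnected region.

1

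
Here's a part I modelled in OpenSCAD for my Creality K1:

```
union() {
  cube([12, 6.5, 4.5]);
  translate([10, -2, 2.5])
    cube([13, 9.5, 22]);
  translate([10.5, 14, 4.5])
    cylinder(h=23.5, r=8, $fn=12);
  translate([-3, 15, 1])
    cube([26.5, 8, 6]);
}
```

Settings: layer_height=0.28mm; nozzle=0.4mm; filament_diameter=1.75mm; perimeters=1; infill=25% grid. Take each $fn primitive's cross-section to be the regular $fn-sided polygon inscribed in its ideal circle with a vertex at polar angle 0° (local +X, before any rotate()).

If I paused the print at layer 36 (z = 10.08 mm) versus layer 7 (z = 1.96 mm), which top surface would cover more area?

layer 36 (z = 10.08 mm)

Layer 36 (z = 10.08): the cube is not intersected at this z (z outside [0, 4.5]); the 13×9.5 cube at (10, -2) contributes its full rectangle (area 123.50 mm²); the r=8 cylinder at (10.5, 14) contributes a regular 12-gon of circumradius 8 (area = (12/2)·8.000²·sin(360°/12) = 192.00 mm²); the cube at (-3, 15) is absent (z outside [1, 7]); Merging all regions: the regions partially overlap — summed areas 315.50 mm² minus the doubly-counted overlap 4.66 mm² gives 310.84 mm² — area = 310.84 mm². So its area = 310.84 mm². Layer 7 (z = 1.96): the 12×6.5 cube contributes its full rectangle (area 78.00 mm²); the cube at (10, -2) is not intersected at this z (z outside [2.5, 24.5]); the cylinder at (10.5, 14) is not intersected at this z (z outside [4.5, 28]); the 26.5×8 cube at (-3, 15) contributes its full rectangle (area 212.00 mm²); Merging all regions: the 2 present regions are separate (no shared area or edge), so areas and boundary lengths simply add and each stays a separate island — area = 290.00 mm². So its area = 290.00 mm². Layer 36 is larger (310.84 vs 290.00 mm²).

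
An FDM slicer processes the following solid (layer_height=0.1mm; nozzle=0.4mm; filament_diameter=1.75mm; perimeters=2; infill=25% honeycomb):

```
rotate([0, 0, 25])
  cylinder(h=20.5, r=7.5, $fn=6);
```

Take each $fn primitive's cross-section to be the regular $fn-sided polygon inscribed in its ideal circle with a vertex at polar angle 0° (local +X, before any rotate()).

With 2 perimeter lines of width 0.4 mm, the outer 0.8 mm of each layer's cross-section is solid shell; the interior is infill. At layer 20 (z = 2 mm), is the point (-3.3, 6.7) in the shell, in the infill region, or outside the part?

outside

At z = 2 mm: the r=7.5 cylinder contributes a regular 6-gon of circumradius 7.5; (rotated 25° about Z; rotation is an isometry so areas/perimeters/island counts are preserved). Overall, the cross-section is a single solid region. Undo the 25° rotation: the query point maps to (-0.159, 7.467) in the un-rotated model frame. The nearest boundary edge runs (3.75, 6.50)→(-3.75, 6.50); distance from the point to it = 0.97 mm. The point is not inside any of the regions above, so it lies outside the cross-section (0.97 mm from the nearest boundary).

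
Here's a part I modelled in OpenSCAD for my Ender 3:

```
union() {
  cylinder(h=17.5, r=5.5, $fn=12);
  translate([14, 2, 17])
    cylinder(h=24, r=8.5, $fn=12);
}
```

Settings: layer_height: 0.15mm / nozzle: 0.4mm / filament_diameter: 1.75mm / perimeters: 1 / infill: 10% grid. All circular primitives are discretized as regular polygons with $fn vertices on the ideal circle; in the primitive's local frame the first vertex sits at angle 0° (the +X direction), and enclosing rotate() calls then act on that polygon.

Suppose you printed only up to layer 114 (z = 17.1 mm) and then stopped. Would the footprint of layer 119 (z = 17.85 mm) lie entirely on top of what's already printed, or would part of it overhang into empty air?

entirely on top

Compare the two slices. At z = 17.1: the cylinder: section is a regular 12-gon, circumradius r=5.5 (area = (12/2)·5.500²·sin(360°/12) = 90.75 mm²); the cylinder at (14, 2): section is a regular 12-gon, circumradius r=8.5 (area = (12/2)·8.500²·sin(360°/12) = 216.75 mm²); Combining (union): the 2 present regions are separate (no shared area or edge), so areas and boundary lengths simply add and each stays a separate island — area = 307.50 mm². At z = 17.85: the cylinder does not reach this height (z outside [0, 17.5]); the r=8.5 cylinder at (14, 2) gives a regular 12-gon of circumradius 8.5 (constant along its height) (area = (12/2)·8.500²·sin(360°/12) = 216.75 mm²); Merging all regions: only the r=8.5 cylinder at (14, 2) is present, so the union is just that shape — area = 216.75 mm². Checking containment: the cross-section at z = 17.85 is a subset of the cross-section at z = 17.1.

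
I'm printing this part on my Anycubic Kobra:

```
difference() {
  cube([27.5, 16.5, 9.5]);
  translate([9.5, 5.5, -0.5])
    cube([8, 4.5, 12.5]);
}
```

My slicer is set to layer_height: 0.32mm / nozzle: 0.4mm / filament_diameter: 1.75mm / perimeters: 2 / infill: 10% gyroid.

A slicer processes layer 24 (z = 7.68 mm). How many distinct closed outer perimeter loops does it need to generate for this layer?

At z = 7.68 mm: the cube (footprint 27.5×16.5) is included at this height; the 8×4.5 cube at (9.5, 5.5) contributes its full rectangle; Subtracting the remaining from the first: starting from the 27.5×16.5 cube, the 8×4.5 cube at (9.5, 5.5) lies wholly inside it (removes its full 36.00 mm² and its 25.00 mm outline becomes a hole wall) — 1 connected region with 1 hole. The result has 1 disconnected region.

1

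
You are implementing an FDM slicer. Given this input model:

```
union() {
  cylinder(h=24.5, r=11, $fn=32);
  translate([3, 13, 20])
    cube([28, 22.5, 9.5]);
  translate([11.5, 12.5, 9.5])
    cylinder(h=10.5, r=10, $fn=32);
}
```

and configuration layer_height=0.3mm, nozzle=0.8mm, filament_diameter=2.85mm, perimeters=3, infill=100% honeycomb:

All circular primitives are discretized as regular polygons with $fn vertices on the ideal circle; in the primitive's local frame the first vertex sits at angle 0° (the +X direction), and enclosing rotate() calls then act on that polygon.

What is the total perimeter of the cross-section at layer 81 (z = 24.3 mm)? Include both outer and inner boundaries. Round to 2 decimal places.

At z = 24.3 mm: the r=11 cylinder gives a regular 32-gon of circumradius 11 (constant along its height) (perimeter = 2·32·11.000·sin(180°/32) = 69.00 mm); the cube at (3, 13) is present — its section is the full 28×22.5 rectangle (perimeter 101.00 mm); the cylinder at (11.5, 12.5) does not reach this height (z outside [9.5, 20]); Combining (union): the 2 present regions are separate (no shared area or edge), so areas and boundary lengths simply add and each stays a separate island — boundary = 170.00 mm. Overall, the cross-section has 2 separate islands. Total boundary length (outer) = 170.00 mm.

170.00 mm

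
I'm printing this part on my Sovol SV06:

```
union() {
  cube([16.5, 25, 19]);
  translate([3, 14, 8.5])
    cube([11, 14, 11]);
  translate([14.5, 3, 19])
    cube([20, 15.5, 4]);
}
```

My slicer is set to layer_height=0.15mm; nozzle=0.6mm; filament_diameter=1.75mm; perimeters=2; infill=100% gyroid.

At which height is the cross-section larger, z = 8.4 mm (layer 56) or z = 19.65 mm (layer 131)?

Layer 56 (z = 8.4): the cube is present — its section is the full 16.5×25 rectangle (area 412.50 mm²); the cube at (3, 14) is absent (z outside [8.5, 19.5]); the cube at (14.5, 3) is not intersected at this z (z outside [19, 23]); Combining (union): only the 16.5×25 cube is present, so the union is just that shape — area = 412.50 mm². So its area = 412.50 mm². Layer 131 (z = 19.65): the cube is absent (z outside [0, 19]); the cube at (3, 14) does not reach this height (z outside [8.5, 19.5]); the 20×15.5 cube at (14.5, 3) contributes its full rectangle (area 310.00 mm²); Taking the union: only the 20×15.5 cube at (14.5, 3) is present, so the union is just that shape — area = 310.00 mm². So its area = 310.00 mm². Layer 56 is larger (412.50 vs 310.00 mm²).

layer 56 (z = 8.4 mm)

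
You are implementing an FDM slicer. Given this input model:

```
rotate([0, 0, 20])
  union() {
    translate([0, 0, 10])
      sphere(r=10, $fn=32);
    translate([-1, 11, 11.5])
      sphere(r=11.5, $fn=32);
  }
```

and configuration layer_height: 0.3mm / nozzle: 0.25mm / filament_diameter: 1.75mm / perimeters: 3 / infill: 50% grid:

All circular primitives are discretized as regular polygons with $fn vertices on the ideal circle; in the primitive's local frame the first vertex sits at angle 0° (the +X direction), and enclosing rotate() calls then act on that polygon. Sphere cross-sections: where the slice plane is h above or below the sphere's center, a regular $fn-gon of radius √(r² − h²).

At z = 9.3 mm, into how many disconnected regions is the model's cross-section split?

At z = 9.3 mm: the r=10 sphere contributes a regular 32-gon of circumradius √(10²−0.7²) = 9.975; the r=11.5 sphere at (-1, 11) slices to a regular 32-gon of circumradius 11.288 (√(r²−h²) with h=2.2 from center); Taking the union: the regions partially overlap (shared area 129.29 mm²), so overlapping operands fuse into one piece — 1 connected region; (rotated 20° about Z; rotation is an isometry so areas/perimeters/island counts are preserved). The result has 1 disconnected region.

1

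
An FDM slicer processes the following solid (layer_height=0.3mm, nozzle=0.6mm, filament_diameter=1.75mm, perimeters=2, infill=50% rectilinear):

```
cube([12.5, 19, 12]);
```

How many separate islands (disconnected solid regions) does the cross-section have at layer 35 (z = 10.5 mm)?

1

At z = 10.5 mm: the cube is present — its section is the full 12.5×19 rectangle. Overall, the cross-section is a single solid region. Island count = 1.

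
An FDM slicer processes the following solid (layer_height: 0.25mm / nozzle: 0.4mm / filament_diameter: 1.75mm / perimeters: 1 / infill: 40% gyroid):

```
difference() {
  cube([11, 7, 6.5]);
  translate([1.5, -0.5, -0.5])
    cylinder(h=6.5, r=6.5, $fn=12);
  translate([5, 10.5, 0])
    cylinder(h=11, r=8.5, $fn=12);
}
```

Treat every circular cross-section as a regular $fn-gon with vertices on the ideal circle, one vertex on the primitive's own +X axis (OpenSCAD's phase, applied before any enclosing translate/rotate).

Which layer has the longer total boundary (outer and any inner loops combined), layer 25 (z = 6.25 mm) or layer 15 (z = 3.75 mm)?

Layer 25 (z = 6.25): the cube is present — its section is the full 11×7 rectangle (perimeter 36.00 mm); the cylinder at (1.5, -0.5) is absent (z outside [-0.5, 6]); the r=8.5 cylinder at (5, 10.5) contributes a regular 12-gon of circumradius 8.5 (perimeter = 2·12·8.500·sin(180°/12) = 52.80 mm); Taking the first minus the rest: starting from the 11×7 cube, the r=8.5 cylinder at (5, 10.5) partially overlaps it — only the 45.50 mm² overlap (of its 216.75 mm²) is removed, clipping the outline — boundary = 32.11 mm. So its perimeter = 32.11 mm. Layer 15 (z = 3.75): the cube is present — its section is the full 11×7 rectangle (perimeter 36.00 mm); the cylinder at (1.5, -0.5): section is a regular 12-gon, circumradius r=6.5 (perimeter = 2·12·6.500·sin(180°/12) = 40.38 mm); the cylinder at (5, 10.5): section is a regular 12-gon, circumradius r=8.5 (perimeter = 2·12·8.500·sin(180°/12) = 52.80 mm); Taking the first minus the rest: starting from the 11×7 cube, the r=6.5 cylinder at (1.5, -0.5) partially overlaps it — only the 37.17 mm² overlap (of its 126.75 mm²) is removed, clipping the outline; the r=8.5 cylinder at (5, 10.5) partially overlaps it — only the 27.76 mm² overlap (of its 216.75 mm²) is removed, clipping the outline — boundary = 15.32 mm. So its perimeter = 15.32 mm. Layer 25 is larger (32.11 vs 15.32 mm).

layer 25 (z = 6.25 mm)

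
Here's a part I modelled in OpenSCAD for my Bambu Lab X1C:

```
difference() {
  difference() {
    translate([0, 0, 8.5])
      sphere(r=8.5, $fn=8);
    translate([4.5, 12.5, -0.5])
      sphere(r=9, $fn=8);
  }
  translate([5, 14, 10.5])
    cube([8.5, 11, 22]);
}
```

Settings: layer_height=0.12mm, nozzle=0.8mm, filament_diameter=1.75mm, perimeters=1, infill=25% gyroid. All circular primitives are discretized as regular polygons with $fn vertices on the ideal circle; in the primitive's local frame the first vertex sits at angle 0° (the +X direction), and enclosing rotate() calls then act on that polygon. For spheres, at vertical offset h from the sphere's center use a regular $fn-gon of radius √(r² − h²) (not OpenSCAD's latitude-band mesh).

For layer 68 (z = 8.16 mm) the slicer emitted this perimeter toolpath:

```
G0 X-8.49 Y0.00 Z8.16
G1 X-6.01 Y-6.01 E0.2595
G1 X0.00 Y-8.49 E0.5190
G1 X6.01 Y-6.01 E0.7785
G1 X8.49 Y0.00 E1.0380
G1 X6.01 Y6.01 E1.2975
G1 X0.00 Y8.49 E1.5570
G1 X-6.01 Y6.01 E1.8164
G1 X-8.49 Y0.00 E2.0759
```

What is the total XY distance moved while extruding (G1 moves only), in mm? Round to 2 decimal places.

Sum the Euclidean lengths of each G1 segment: total = 52.01 mm.

52.01 mm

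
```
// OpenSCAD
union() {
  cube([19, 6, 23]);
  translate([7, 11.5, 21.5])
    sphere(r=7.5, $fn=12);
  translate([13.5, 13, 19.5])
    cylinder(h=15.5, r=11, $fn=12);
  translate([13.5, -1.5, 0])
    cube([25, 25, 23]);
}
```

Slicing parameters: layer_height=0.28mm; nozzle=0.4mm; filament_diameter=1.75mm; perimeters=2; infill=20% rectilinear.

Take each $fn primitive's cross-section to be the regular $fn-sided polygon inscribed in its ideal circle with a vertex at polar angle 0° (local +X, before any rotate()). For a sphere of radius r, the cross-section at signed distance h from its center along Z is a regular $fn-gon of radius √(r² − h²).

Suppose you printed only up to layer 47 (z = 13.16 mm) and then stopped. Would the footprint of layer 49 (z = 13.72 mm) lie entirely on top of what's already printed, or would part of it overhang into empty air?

Compare the two slices. At z = 13.16: the cube is present — its section is the full 19×6 rectangle (area 114.00 mm²); the sphere at (7, 11.5) is absent (|z−center|=8.340 > r=7.5); the cylinder at (13.5, 13) is not intersected at this z (z outside [19.5, 35]); the cube at (13.5, -1.5) (footprint 25×25) is included at this height (area 625.00 mm²); Combining (union): the regions partially overlap — summed areas 739.00 mm² minus the doubly-counted overlap 33.00 mm² gives 706.00 mm² — area = 706.00 mm². At z = 13.72: the cube is present — its section is the full 19×6 rectangle (area 114.00 mm²); the sphere at (7, 11.5) is not intersected at this z (|z−center|=7.780 > r=7.5); the cylinder at (13.5, 13) is absent (z outside [19.5, 35]); the 25×25 cube at (13.5, -1.5) contributes its full rectangle (area 625.00 mm²); Taking the union: the regions partially overlap — summed areas 739.00 mm² minus the doubly-counted overlap 33.00 mm² gives 706.00 mm² — area = 706.00 mm². Checking containment: the cross-section at z = 13.72 is a subset of the cross-section at z = 13.16.

entirely on top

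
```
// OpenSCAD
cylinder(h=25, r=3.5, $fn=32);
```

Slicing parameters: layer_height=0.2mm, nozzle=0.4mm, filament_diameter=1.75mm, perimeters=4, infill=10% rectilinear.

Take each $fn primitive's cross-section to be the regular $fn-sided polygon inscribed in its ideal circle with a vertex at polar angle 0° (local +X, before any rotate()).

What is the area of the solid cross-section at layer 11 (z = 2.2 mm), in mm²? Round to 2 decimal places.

38.24 mm²

At z = 2.2 mm: the cylinder: section is a regular 32-gon, circumradius r=3.5 (area = (32/2)·3.500²·sin(360°/32) = 38.24 mm²). Overall, the cross-section is a single solid region. Net area = 38.24 mm².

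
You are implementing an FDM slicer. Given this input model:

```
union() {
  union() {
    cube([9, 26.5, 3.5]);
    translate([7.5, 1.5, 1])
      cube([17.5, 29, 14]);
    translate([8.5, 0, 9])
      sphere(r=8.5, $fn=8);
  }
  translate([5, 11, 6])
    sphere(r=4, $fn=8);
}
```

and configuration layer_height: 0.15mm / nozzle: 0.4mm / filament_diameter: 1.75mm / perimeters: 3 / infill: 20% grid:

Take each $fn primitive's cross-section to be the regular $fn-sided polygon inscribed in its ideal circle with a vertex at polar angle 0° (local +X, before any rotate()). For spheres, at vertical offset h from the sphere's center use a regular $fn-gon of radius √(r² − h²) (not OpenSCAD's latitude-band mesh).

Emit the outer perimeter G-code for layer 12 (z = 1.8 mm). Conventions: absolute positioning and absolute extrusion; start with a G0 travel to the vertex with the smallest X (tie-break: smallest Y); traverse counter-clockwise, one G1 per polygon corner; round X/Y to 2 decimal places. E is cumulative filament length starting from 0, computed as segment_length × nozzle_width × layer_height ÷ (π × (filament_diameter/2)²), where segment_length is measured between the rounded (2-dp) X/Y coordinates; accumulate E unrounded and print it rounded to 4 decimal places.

G0 X0.00 Y0.00 Z1.80
G1 X3.98 Y0.00 E0.0993
G1 X5.31 Y-3.19 E0.1855
G1 X8.50 Y-4.52 E0.2717
G1 X11.69 Y-3.19 E0.3579
G1 X13.02 Y0.00 E0.4441
G1 X12.40 Y1.50 E0.4846
G1 X25.00 Y1.50 E0.7989
G1 X25.00 Y30.50 E1.5223
G1 X7.50 Y30.50 E1.9589
G1 X7.50 Y26.50 E2.0587
G1 X0.00 Y26.50 E2.2458
G1 X0.00 Y0.00 E2.9068

At z = 1.8 mm: the cube is present — its section is the full 9×26.5 rectangle; the cube at (7.5, 1.5) (footprint 17.5×29) is included at this height; the r=8.5 sphere at (8.5, 0) contributes a regular 8-gon of circumradius √(8.5²−7.2²) = 4.518; Merging all regions: the regions partially overlap (shared area 60.80 mm²), so overlapping operands fuse into one piece — 1 connected region; the sphere at (5, 11) is absent (|z−center|=4.200 > r=4); Combining (union): only that combined region is present, so the union is just that shape — 1 connected region. The outline is a single polygon with 12 vertices. Extrusion per mm of travel: 0.4 × 0.15 / (π × 0.875²) = 0.024945. Accumulating E over each segment gives final E = 2.9068.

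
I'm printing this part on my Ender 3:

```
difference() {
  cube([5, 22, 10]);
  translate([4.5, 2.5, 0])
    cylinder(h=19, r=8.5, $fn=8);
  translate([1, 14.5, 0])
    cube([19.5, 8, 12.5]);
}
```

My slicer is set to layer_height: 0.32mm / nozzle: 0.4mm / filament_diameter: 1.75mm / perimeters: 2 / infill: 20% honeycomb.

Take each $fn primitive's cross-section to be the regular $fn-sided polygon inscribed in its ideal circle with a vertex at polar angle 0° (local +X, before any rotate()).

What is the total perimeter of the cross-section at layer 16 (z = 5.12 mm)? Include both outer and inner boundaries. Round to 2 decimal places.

34.48 mm

At z = 5.12 mm: the 5×22 cube contributes its full rectangle (perimeter 54.00 mm); the r=8.5 cylinder at (4.5, 2.5) gives a regular 8-gon of circumradius 8.5 (constant along its height) (perimeter = 2·8·8.500·sin(180°/8) = 52.04 mm); the cube at (1, 14.5) is present — its section is the full 19.5×8 rectangle (perimeter 55.00 mm); Taking the first minus the rest: starting from the 5×22 cube, the r=8.5 cylinder at (4.5, 2.5) partially overlaps it — only the 50.75 mm² overlap (of its 204.35 mm²) is removed, clipping the outline; the 19.5×8 cube at (1, 14.5) partially overlaps it — only the 30.00 mm² overlap (of its 156.00 mm²) is removed, clipping the outline — boundary = 34.48 mm. Overall, the cross-section is a single solid region. Total boundary length (outer) = 34.48 mm.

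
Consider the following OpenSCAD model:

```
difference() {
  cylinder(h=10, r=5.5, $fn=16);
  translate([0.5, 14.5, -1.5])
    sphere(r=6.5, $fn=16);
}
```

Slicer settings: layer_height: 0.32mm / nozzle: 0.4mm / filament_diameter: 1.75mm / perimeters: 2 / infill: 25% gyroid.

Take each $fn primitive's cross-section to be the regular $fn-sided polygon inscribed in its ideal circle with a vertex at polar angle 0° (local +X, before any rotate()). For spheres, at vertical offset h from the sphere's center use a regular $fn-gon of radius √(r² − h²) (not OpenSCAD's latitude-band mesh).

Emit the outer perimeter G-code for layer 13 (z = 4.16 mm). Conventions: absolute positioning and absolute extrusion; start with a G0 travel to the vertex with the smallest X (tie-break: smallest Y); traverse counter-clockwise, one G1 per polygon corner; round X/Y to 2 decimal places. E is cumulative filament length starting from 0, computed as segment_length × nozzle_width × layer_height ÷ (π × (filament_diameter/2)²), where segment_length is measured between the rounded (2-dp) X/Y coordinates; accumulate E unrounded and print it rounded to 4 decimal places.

At z = 4.16 mm: the cylinder: section is a regular 16-gon, circumradius r=5.5; the sphere at (0.5, 14.5): section is a regular 16-gon, circumradius = √(r²−h²) = √(6.5²−5.66²) = 3.196; Taking the first minus the rest: starting from the r=5.5 cylinder, the r=6.5 sphere at (0.5, 14.5) misses the remaining region (no effect) — 1 connected region. The outline is a single polygon with 16 vertices. Extrusion per mm of travel: 0.4 × 0.32 / (π × 0.875²) = 0.053216. Accumulating E over each segment gives final E = 1.8268.

G0 X-5.50 Y0.00 Z4.16
G1 X-5.08 Y-2.10 E0.1140
G1 X-3.89 Y-3.89 E0.2284
G1 X-2.10 Y-5.08 E0.3427
G1 X0.00 Y-5.50 E0.4567
G1 X2.10 Y-5.08 E0.5707
G1 X3.89 Y-3.89 E0.6851
G1 X5.08 Y-2.10 E0.7994
G1 X5.50 Y0.00 E0.9134
G1 X5.08 Y2.10 E1.0274
G1 X3.89 Y3.89 E1.1418
G1 X2.10 Y5.08 E1.2562
G1 X0.00 Y5.50 E1.3701
G1 X-2.10 Y5.08 E1.4841
G1 X-3.89 Y3.89 E1.5985
G1 X-5.08 Y2.10 E1.7129
G1 X-5.50 Y0.00 E1.8268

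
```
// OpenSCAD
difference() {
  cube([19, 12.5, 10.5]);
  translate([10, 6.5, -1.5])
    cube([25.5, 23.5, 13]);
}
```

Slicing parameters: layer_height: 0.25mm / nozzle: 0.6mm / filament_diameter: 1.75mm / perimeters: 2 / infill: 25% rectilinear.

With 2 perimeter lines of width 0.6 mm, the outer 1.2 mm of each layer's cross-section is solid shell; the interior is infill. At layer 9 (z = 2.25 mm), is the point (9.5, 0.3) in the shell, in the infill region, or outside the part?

shell

At z = 2.25 mm: the cube (footprint 19×12.5) is included at this height; the 25.5×23.5 cube at (10, 6.5) contributes its full rectangle; Taking the first minus the rest: starting from the 19×12.5 cube, the 25.5×23.5 cube at (10, 6.5) partially overlaps it — only the 54.00 mm² overlap (of its 599.25 mm²) is removed, clipping the outline — 1 connected region. Overall, the cross-section is a single solid region. The nearest boundary edge runs (19.00, 0.00)→(0.00, 0.00); distance from the point to it = 0.30 mm. The point is inside the cross-section, 0.30 mm from the nearest boundary — within the 1.2 mm shell band (2 × 0.6).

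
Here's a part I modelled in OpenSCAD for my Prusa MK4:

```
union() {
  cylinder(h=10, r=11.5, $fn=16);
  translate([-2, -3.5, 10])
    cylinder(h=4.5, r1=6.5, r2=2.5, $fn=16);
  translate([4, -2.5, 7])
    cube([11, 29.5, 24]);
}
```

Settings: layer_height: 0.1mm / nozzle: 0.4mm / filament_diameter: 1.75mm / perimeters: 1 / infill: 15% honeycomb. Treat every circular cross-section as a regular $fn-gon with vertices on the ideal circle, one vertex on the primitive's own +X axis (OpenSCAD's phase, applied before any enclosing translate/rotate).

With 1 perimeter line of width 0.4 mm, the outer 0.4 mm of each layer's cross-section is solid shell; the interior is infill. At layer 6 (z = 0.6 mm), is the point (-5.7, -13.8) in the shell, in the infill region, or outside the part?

At z = 0.6 mm: the cylinder: section is a regular 16-gon, circumradius r=11.5; the cone at (-2, -3.5) is absent (z outside [10, 14.5]); the cube at (4, -2.5) is not intersected at this z (z outside [7, 31]); Combining (union): only the r=11.5 cylinder is present, so the union is just that shape — 1 connected region. Overall, the cross-section is a single solid region. The nearest boundary edge runs (-8.13, -8.13)→(-4.40, -10.62); distance from the point to it = 3.43 mm. The point is not inside any of the regions above, so it lies outside the cross-section (3.43 mm from the nearest boundary).

outside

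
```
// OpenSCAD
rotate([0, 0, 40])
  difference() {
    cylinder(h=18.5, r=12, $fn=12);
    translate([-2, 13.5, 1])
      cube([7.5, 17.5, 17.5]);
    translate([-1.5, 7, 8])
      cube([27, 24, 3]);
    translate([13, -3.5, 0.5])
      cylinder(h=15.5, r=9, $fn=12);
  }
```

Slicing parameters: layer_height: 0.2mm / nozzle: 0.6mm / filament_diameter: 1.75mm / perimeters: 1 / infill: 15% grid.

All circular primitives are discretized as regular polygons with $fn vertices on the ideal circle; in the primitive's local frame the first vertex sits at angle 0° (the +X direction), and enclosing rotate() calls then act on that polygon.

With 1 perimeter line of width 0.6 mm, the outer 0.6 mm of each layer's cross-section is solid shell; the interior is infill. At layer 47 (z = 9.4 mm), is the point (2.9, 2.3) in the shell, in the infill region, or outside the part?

At z = 9.4 mm: the r=12 cylinder contributes a regular 12-gon of circumradius 12; the cube at (-2, 13.5) is present — its section is the full 7.5×17.5 rectangle; the 27×24 cube at (-1.5, 7) contributes its full rectangle; the r=9 cylinder at (13, -3.5) gives a regular 12-gon of circumradius 9 (constant along its height); Taking the first minus the rest: starting from the r=12 cylinder, the 7.5×17.5 cube at (-2, 13.5) misses the remaining region (no effect); the 27×24 cube at (-1.5, 7) partially overlaps it — only the 38.13 mm² overlap (of its 648.00 mm²) is removed, clipping the outline; the r=9 cylinder at (13, -3.5) partially overlaps it — only the 74.25 mm² overlap (of its 243.00 mm²) is removed, clipping the outline — 1 connected region; (whole slice rotated 40° about Z — lengths, areas and connectivity unchanged). Overall, the cross-section is a single solid region. Undo the 40° rotation: the query point maps to (3.700, -0.102) in the un-rotated model frame. The nearest boundary edge runs (5.21, 1.00)→(4.00, -3.50); distance from the point to it = 1.17 mm. The point is inside the cross-section and 1.17 mm from the nearest boundary — more than the 0.6 mm shell width (1 × 0.6), so it's in the infill interior.

infill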